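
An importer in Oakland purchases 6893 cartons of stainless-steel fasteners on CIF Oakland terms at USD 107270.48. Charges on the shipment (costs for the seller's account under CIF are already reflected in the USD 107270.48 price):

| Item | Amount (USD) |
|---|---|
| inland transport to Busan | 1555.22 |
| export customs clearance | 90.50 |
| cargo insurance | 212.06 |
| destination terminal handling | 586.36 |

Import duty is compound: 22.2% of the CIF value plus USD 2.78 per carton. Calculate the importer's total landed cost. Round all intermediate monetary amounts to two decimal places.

Total landed cost: USD 150833.43

CIF: the seller pays costs through ocean freight and marine insurance to the destination port.
Already in the invoice (seller's account under CIF): inland to port, export clearance, insurance — exclude.
The CIF price already equals the CIF value: 107270.48
Ad valorem component: 107270.48 × 22.2% = 23814.05
Specific component: 6893 × 2.78 = 19162.54
Import duty = 23814.05 + 19162.54 = 42976.59
Buyer bears: destination terminal 586.36 + duty 42976.59 = 43562.95
Landed cost = invoice 107270.48 + 43562.95 = 150833.43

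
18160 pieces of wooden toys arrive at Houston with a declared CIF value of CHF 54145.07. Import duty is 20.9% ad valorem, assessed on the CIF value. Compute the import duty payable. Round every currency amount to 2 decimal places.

Import duty: CHF 11316.32

Import duty = 54145.07 × 20.9% = 11316.32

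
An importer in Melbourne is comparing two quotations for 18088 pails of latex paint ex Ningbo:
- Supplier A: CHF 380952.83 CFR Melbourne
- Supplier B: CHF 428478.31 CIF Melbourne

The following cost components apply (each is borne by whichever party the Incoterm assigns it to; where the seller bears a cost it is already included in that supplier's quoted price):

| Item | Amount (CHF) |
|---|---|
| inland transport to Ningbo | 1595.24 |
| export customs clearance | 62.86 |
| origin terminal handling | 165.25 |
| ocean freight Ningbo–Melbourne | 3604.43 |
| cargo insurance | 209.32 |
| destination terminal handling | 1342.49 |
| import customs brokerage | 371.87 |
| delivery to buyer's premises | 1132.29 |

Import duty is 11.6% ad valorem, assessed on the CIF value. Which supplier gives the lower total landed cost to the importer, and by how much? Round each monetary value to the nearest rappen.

Supplier A (CFR):
CIF value = CFR price + insurance = 380952.83 + 209.32 = 381162.15
Import duty = 381162.15 × 11.6% = 44214.81
Buyer bears (A): 209.32 + 1342.49 + 371.87 + 1132.29 = 3055.97
Landed cost (A) = invoice 380952.83 + 3055.97 + duty 44214.81 = 428223.61
Supplier B (CIF):
The CIF price already equals the CIF value: 428478.31
Import duty = 428478.31 × 11.6% = 49703.48
Buyer bears (B): 1342.49 + 371.87 + 1132.29 = 2846.65
Landed cost (B) = invoice 428478.31 + 2846.65 + duty 49703.48 = 481028.44
Difference = |428223.61 − 481028.44| = 52804.83

Supplier A is cheaper by CHF 52804.83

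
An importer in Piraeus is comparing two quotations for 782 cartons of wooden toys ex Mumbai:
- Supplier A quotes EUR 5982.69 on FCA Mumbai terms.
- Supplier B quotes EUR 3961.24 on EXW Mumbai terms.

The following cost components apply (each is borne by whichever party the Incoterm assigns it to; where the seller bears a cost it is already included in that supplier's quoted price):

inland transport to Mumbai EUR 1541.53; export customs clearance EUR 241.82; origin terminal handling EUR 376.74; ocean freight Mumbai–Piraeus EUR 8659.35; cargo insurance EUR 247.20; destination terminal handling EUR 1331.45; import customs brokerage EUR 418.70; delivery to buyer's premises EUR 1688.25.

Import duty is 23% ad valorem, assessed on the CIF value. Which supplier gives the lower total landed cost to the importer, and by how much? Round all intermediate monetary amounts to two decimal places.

Supplier A (FCA):
CIF value = FCA price + origin terminal + freight + insurance = 5982.69 + 376.74 + 8659.35 + 247.20 = 15265.98
Import duty = 15265.98 × 23% = 3511.18
Buyer bears (A): 376.74 + 8659.35 + 247.20 + 1331.45 + 418.70 + 1688.25 = 12721.69
Landed cost (A) = invoice 5982.69 + 12721.69 + duty 3511.18 = 22215.56
Supplier B (EXW):
CIF value = EXW price + inland to port + export clearance + origin terminal + freight + insurance = 3961.24 + 1541.53 + 241.82 + 376.74 + 8659.35 + 247.20 = 15027.88
Import duty = 15027.88 × 23% = 3456.41
Buyer bears (B): 1541.53 + 241.82 + 376.74 + 8659.35 + 247.20 + 1331.45 + 418.70 + 1688.25 = 14505.04
Landed cost (B) = invoice 3961.24 + 14505.04 + duty 3456.41 = 21922.69
Difference = |22215.56 − 21922.69| = 292.87

Supplier B is cheaper by EUR 292.87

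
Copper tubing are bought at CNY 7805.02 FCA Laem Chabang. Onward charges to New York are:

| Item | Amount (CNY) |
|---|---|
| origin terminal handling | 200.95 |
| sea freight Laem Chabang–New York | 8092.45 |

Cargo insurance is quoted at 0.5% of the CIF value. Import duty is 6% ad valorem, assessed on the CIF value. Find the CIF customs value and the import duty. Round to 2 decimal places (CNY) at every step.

CIF value: CNY 16179.32; import duty: CNY 970.76

Let C be the CIF value. C = FCA price + pre-shipment costs + freight + 0.5% × C
C − 0.5% × C = 7805.02 + 200.95 + 8092.45
0.995 × C = 16098.42
C = 16098.42 / 0.995 = 16179.32
Insurance premium = 0.5% × 16179.32 = 80.90
Import duty = 16179.32 × 6% = 970.76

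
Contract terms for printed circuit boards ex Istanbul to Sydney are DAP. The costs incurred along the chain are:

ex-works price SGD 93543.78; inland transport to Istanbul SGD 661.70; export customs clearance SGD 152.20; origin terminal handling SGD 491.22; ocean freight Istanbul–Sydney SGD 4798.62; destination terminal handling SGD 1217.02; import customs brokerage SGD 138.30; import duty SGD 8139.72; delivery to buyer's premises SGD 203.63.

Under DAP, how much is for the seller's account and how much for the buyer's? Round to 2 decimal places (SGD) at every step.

Seller: SGD 101068.17; buyer: SGD 8278.02

DAP: the seller bears all costs to the named destination except import duty and clearance.
Seller's account: goods 93543.78 + inland to port 661.70 + export clearance 152.20 + origin terminal 491.22 + freight 4798.62 + destination terminal 1217.02 + delivery 203.63 = 101068.17
Buyer's account: brokerage 138.30 + duty 8139.72 = 8278.02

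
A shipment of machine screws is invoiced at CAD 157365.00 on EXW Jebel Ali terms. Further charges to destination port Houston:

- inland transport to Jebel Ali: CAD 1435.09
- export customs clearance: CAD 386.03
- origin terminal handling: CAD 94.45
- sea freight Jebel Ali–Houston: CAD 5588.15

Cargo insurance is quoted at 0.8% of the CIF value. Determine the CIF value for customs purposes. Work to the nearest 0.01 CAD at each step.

Let C be the CIF value. C = EXW price + pre-shipment costs + freight + 0.8% × C
C − 0.8% × C = 157365.00 + 1435.09 + 386.03 + 94.45 + 5588.15
0.992 × C = 164868.72
C = 164868.72 / 0.992 = 166198.31
Insurance premium = 0.8% × 166198.31 = 1329.59

CIF value: CAD 166198.31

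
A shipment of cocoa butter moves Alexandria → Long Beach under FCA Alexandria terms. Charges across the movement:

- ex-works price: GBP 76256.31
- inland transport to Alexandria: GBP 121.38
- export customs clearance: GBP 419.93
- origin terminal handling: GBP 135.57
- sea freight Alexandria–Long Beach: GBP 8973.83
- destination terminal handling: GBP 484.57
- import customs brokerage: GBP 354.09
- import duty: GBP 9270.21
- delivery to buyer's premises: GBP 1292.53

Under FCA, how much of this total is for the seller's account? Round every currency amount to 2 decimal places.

FCA: the seller delivers export-cleared goods to the carrier; the buyer bears costs from that point.
Seller's account: goods 76256.31 + inland to port 121.38 + export clearance 419.93 = 76797.62
Buyer's account: origin terminal 135.57 + freight 8973.83 + destination terminal 484.57 + brokerage 354.09 + duty 9270.21 + delivery 1292.53 = 20510.80

Seller's account: GBP 76797.62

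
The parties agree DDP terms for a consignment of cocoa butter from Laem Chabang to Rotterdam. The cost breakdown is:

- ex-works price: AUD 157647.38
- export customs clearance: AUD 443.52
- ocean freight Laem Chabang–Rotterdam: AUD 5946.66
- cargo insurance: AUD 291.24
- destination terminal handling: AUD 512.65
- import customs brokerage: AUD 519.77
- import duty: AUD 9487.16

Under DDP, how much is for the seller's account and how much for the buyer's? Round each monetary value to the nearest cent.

Seller: AUD 174848.38; buyer: AUD 0.00

DDP: the seller bears all costs including import duty.
Seller's account: goods 157647.38 + export clearance 443.52 + freight 5946.66 + insurance 291.24 + destination terminal 512.65 + brokerage 519.77 + duty 9487.16 = 174848.38
Buyer's account: 0.00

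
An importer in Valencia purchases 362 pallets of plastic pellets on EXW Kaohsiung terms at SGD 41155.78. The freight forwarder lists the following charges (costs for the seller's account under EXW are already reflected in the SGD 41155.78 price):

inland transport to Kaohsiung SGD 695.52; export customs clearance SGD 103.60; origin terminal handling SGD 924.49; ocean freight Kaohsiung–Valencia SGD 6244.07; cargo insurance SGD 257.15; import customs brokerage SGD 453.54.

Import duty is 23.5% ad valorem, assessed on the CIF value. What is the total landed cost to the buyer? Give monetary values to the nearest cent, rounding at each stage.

Total landed cost: SGD 61438.59

EXW: the seller makes goods available at their premises; the buyer bears all onward costs.
CIF value = EXW price + inland to port + export clearance + origin terminal + freight + insurance = 41155.78 + 695.52 + 103.60 + 924.49 + 6244.07 + 257.15 = 49380.61
Import duty = 49380.61 × 23.5% = 11604.44
Buyer bears: inland to port 695.52 + export clearance 103.60 + origin terminal 924.49 + freight 6244.07 + insurance 257.15 + brokerage 453.54 + duty 11604.44 = 20282.81
Landed cost = invoice 41155.78 + 20282.81 = 61438.59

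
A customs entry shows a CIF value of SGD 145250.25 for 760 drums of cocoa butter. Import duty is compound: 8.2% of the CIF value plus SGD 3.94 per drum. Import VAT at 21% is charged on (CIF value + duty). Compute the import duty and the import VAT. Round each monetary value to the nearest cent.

Import duty: SGD 14904.92; import VAT: SGD 33632.59

Ad valorem component: 145250.25 × 8.2% = 11910.52
Specific component: 760 × 3.94 = 2994.40
Import duty = 11910.52 + 2994.40 = 14904.92
VAT base = CIF + duty = 145250.25 + 14904.92 = 160155.17
Import VAT = 160155.17 × 21% = 33632.59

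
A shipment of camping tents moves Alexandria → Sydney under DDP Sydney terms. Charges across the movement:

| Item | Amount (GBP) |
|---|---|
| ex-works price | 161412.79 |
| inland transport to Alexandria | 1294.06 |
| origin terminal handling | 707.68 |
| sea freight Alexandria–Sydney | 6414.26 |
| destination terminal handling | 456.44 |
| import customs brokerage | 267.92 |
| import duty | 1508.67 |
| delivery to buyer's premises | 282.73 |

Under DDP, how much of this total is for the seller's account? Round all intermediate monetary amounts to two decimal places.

DDP: the seller bears all costs including import duty.
Seller's account: goods 161412.79 + inland to port 1294.06 + origin terminal 707.68 + freight 6414.26 + destination terminal 456.44 + brokerage 267.92 + duty 1508.67 + delivery 282.73 = 172344.55
Buyer's account: 0.00

Seller's account: GBP 172344.55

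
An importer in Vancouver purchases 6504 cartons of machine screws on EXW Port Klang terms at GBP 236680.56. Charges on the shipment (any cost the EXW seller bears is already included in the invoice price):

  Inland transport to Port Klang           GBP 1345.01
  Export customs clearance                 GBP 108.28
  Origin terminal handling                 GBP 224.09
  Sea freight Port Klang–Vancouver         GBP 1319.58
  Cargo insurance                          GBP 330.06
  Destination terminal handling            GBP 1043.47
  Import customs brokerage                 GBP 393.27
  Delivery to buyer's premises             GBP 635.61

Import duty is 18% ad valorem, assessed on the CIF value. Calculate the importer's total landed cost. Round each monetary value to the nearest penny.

Total landed cost: GBP 285281.29

EXW: the seller makes goods available at their premises; the buyer bears all onward costs.
CIF value = EXW price + inland to port + export clearance + origin terminal + freight + insurance = 236680.56 + 1345.01 + 108.28 + 224.09 + 1319.58 + 330.06 = 240007.58
Import duty = 240007.58 × 18% = 43201.36
Buyer bears: inland to port 1345.01 + export clearance 108.28 + origin terminal 224.09 + freight 1319.58 + insurance 330.06 + destination terminal 1043.47 + brokerage 393.27 + delivery 635.61 + duty 43201.36 = 48600.73
Landed cost = invoice 236680.56 + 48600.73 = 285281.29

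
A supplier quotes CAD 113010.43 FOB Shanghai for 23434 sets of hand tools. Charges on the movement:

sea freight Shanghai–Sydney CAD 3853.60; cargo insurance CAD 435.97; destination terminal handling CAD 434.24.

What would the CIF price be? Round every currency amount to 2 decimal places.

Not relevant to the conversion: destination terminal — on the buyer under both terms; not part of either seller's price.
From FOB to CIF, the seller additionally bears: freight, insurance.
CIF price = 113010.43 + 3853.60 + 435.97 = 117300.00

CIF price: CAD 117300.00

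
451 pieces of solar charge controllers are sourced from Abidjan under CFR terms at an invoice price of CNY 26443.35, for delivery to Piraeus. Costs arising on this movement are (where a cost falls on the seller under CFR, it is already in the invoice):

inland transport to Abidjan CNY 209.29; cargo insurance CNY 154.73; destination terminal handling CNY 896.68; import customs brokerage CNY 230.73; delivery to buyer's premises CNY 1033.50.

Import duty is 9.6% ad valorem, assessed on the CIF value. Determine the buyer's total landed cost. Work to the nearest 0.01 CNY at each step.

CFR: the seller pays costs through ocean freight to the destination port, but not insurance.
Already in the invoice (seller's account under CFR): inland to port — exclude.
CIF value = CFR price + insurance = 26443.35 + 154.73 = 26598.08
Import duty = 26598.08 × 9.6% = 2553.42
Buyer bears: insurance 154.73 + destination terminal 896.68 + brokerage 230.73 + delivery 1033.50 + duty 2553.42 = 4869.06
Landed cost = invoice 26443.35 + 4869.06 = 31312.41

Total landed cost: CNY 31312.41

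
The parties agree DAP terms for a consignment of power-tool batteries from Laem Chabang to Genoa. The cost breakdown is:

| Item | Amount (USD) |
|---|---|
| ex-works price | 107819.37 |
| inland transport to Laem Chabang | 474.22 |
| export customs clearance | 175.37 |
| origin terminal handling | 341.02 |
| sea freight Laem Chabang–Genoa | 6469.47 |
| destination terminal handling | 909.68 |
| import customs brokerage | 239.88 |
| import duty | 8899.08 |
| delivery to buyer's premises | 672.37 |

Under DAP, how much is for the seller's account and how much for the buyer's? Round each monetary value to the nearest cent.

Seller: USD 116861.50; buyer: USD 9138.96

DAP: the seller bears all costs to the named destination except import duty and clearance.
Seller's account: goods 107819.37 + inland to port 474.22 + export clearance 175.37 + origin terminal 341.02 + freight 6469.47 + destination terminal 909.68 + delivery 672.37 = 116861.50
Buyer's account: brokerage 239.88 + duty 8899.08 = 9138.96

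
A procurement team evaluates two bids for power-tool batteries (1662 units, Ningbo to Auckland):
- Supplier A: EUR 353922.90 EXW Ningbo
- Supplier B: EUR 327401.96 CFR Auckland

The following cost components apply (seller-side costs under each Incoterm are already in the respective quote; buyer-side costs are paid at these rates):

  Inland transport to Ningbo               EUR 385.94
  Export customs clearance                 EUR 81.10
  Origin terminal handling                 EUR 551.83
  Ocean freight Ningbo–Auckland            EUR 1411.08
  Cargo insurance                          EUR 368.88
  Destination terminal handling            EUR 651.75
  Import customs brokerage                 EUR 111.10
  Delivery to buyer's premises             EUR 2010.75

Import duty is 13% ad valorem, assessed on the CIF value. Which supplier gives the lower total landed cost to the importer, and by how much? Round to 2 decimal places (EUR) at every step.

Supplier A (EXW):
CIF value = EXW price + inland to port + export clearance + origin terminal + freight + insurance = 353922.90 + 385.94 + 81.10 + 551.83 + 1411.08 + 368.88 = 356721.73
Import duty = 356721.73 × 13% = 46373.82
Buyer bears (A): 385.94 + 81.10 + 551.83 + 1411.08 + 368.88 + 651.75 + 111.10 + 2010.75 = 5572.43
Landed cost (A) = invoice 353922.90 + 5572.43 + duty 46373.82 = 405869.15
Supplier B (CFR):
CIF value = CFR price + insurance = 327401.96 + 368.88 = 327770.84
Import duty = 327770.84 × 13% = 42610.21
Buyer bears (B): 368.88 + 651.75 + 111.10 + 2010.75 = 3142.48
Landed cost (B) = invoice 327401.96 + 3142.48 + duty 42610.21 = 373154.65
Difference = |405869.15 − 373154.65| = 32714.50

Supplier B is cheaper by EUR 32714.50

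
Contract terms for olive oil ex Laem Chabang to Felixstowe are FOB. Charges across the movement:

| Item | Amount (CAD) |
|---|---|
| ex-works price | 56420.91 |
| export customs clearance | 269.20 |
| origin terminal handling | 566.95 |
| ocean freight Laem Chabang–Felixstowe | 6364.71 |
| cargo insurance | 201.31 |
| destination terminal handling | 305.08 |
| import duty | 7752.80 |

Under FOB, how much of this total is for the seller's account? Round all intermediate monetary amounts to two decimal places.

Seller's account: CAD 57257.06

FOB: the seller bears costs until goods are on board at the origin port; the buyer bears freight, insurance and all costs thereafter.
Seller's account: goods 56420.91 + export clearance 269.20 + origin terminal 566.95 = 57257.06
Buyer's account: freight 6364.71 + insurance 201.31 + destination terminal 305.08 + duty 7752.80 = 14623.90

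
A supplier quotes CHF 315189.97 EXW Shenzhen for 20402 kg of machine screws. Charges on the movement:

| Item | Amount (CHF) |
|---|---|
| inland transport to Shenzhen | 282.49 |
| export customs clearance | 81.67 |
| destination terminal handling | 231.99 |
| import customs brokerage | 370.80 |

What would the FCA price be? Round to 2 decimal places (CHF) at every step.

FCA price: CHF 315554.13

Not relevant to the conversion: brokerage, destination terminal — on the buyer under both terms; not part of either seller's price.
From EXW to FCA, the seller additionally bears: inland to port, export clearance.
FCA price = 315189.97 + 282.49 + 81.67 = 315554.13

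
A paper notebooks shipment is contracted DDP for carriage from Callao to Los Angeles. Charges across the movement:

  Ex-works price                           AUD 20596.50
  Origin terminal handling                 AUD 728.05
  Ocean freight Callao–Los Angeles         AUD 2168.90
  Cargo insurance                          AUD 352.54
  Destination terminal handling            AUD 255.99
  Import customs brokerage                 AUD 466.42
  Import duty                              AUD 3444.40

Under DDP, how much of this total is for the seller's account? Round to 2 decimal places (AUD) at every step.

DDP: the seller bears all costs including import duty.
Seller's account: goods 20596.50 + origin terminal 728.05 + freight 2168.90 + insurance 352.54 + destination terminal 255.99 + brokerage 466.42 + duty 3444.40 = 28012.80
Buyer's account: 0.00

Seller's account: AUD 28012.80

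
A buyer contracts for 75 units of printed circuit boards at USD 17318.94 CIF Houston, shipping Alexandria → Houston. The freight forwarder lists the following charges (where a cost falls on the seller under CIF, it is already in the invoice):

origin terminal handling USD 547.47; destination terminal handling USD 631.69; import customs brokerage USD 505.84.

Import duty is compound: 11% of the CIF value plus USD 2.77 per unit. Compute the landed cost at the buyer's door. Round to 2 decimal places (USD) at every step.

CIF: the seller pays costs through ocean freight and marine insurance to the destination port.
Already in the invoice (seller's account under CIF): origin terminal — exclude.
The CIF price already equals the CIF value: 17318.94
Ad valorem component: 17318.94 × 11% = 1905.08
Specific component: 75 × 2.77 = 207.75
Import duty = 1905.08 + 207.75 = 2112.83
Buyer bears: destination terminal 631.69 + brokerage 505.84 + duty 2112.83 = 3250.36
Landed cost = invoice 17318.94 + 3250.36 = 20569.30

Total landed cost: USD 20569.30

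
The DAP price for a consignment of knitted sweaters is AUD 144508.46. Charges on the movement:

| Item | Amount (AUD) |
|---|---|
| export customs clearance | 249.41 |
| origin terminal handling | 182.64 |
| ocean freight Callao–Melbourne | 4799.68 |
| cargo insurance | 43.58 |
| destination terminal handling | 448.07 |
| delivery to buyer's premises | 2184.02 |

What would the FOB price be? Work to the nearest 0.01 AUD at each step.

Not relevant to the conversion: origin terminal, export clearance — on the seller under both DAP and FOB; already in the DAP price and stays in the FOB price.
From DAP to FOB, the seller no longer bears: freight, insurance, destination terminal, delivery.
FOB price = 144508.46 − 4799.68 − 43.58 − 448.07 − 2184.02 = 137033.11

FOB price: AUD 137033.11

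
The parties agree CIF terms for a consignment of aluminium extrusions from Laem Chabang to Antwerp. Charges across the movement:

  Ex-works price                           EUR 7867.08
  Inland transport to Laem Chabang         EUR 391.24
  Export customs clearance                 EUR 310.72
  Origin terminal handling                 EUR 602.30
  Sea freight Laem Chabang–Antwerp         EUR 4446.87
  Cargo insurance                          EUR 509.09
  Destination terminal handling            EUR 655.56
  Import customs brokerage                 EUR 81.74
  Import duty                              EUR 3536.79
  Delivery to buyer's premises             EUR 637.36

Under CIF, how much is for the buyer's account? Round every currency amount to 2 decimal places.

Buyer's account: EUR 4911.45

CIF: the seller pays costs through ocean freight and marine insurance to the destination port.
Seller's account: goods 7867.08 + inland to port 391.24 + export clearance 310.72 + origin terminal 602.30 + freight 4446.87 + insurance 509.09 = 14127.30
Buyer's account: destination terminal 655.56 + brokerage 81.74 + duty 3536.79 + delivery 637.36 = 4911.45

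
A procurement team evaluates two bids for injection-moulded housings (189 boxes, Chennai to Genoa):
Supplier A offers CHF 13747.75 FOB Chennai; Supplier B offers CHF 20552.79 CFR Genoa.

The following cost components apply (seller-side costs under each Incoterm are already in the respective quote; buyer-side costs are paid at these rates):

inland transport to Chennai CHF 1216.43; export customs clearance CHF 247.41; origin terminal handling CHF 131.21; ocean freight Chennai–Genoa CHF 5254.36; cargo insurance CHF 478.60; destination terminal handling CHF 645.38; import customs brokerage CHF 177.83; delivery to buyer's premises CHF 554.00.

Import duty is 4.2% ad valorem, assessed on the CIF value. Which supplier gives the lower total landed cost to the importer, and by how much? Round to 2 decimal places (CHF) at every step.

Supplier A (FOB):
CIF value = FOB price + freight + insurance = 13747.75 + 5254.36 + 478.60 = 19480.71
Import duty = 19480.71 × 4.2% = 818.19
Buyer bears (A): 5254.36 + 478.60 + 645.38 + 177.83 + 554.00 = 7110.17
Landed cost (A) = invoice 13747.75 + 7110.17 + duty 818.19 = 21676.11
Supplier B (CFR):
CIF value = CFR price + insurance = 20552.79 + 478.60 = 21031.39
Import duty = 21031.39 × 4.2% = 883.32
Buyer bears (B): 478.60 + 645.38 + 177.83 + 554.00 = 1855.81
Landed cost (B) = invoice 20552.79 + 1855.81 + duty 883.32 = 23291.92
Difference = |21676.11 − 23291.92| = 1615.81

Supplier A is cheaper by CHF 1615.81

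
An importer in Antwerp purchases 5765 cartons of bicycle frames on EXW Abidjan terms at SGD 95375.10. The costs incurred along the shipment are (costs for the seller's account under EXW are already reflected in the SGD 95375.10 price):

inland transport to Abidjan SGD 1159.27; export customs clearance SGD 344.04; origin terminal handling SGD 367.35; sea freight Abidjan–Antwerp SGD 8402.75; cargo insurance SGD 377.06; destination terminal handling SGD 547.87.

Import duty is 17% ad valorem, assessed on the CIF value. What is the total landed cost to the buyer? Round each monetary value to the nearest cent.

Total landed cost: SGD 124597.79

EXW: the seller makes goods available at their premises; the buyer bears all onward costs.
CIF value = EXW price + inland to port + export clearance + origin terminal + freight + insurance = 95375.10 + 1159.27 + 344.04 + 367.35 + 8402.75 + 377.06 = 106025.57
Import duty = 106025.57 × 17% = 18024.35
Buyer bears: inland to port 1159.27 + export clearance 344.04 + origin terminal 367.35 + freight 8402.75 + insurance 377.06 + destination terminal 547.87 + duty 18024.35 = 29222.69
Landed cost = invoice 95375.10 + 29222.69 = 124597.79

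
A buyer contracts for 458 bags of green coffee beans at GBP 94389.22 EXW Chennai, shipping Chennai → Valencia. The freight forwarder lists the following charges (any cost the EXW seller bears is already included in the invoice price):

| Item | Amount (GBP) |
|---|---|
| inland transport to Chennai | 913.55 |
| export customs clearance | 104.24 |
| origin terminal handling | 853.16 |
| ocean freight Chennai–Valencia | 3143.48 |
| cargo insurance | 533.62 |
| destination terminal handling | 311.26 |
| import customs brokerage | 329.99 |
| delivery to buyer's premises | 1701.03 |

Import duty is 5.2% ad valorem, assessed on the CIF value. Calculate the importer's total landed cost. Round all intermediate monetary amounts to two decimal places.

EXW: the seller makes goods available at their premises; the buyer bears all onward costs.
CIF value = EXW price + inland to port + export clearance + origin terminal + freight + insurance = 94389.22 + 913.55 + 104.24 + 853.16 + 3143.48 + 533.62 = 99937.27
Import duty = 99937.27 × 5.2% = 5196.74
Buyer bears: inland to port 913.55 + export clearance 104.24 + origin terminal 853.16 + freight 3143.48 + insurance 533.62 + destination terminal 311.26 + brokerage 329.99 + delivery 1701.03 + duty 5196.74 = 13087.07
Landed cost = invoice 94389.22 + 13087.07 = 107476.29

Total landed cost: GBP 107476.29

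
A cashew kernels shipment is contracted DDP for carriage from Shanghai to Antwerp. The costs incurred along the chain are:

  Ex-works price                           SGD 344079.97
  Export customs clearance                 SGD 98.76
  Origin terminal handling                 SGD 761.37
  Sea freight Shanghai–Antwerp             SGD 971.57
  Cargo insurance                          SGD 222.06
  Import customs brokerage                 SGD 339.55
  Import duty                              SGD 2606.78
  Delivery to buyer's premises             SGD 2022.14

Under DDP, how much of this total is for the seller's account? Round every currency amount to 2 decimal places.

Seller's account: SGD 351102.20

DDP: the seller bears all costs including import duty.
Seller's account: goods 344079.97 + export clearance 98.76 + origin terminal 761.37 + freight 971.57 + insurance 222.06 + brokerage 339.55 + duty 2606.78 + delivery 2022.14 = 351102.20
Buyer's account: 0.00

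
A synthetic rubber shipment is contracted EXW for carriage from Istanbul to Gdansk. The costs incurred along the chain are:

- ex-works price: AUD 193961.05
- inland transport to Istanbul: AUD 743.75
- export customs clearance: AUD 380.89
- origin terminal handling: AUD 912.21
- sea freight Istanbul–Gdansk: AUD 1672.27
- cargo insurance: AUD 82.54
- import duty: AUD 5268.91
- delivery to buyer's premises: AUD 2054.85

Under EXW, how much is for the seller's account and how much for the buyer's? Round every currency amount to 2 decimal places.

Seller: AUD 193961.05; buyer: AUD 11115.42

EXW: the seller makes goods available at their premises; the buyer bears all onward costs.
Seller's account: goods 193961.05 = 193961.05
Buyer's account: inland to port 743.75 + export clearance 380.89 + origin terminal 912.21 + freight 1672.27 + insurance 82.54 + duty 5268.91 + delivery 2054.85 = 11115.42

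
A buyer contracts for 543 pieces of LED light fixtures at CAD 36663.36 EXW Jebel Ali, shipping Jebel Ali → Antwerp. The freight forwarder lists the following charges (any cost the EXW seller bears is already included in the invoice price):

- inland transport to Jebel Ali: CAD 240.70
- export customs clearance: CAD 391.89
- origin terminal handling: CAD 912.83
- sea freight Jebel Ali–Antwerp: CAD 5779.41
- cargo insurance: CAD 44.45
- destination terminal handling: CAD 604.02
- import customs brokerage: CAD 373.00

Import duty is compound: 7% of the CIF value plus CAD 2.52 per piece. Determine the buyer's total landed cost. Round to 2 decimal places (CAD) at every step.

Total landed cost: CAD 49460.30

EXW: the seller makes goods available at their premises; the buyer bears all onward costs.
CIF value = EXW price + inland to port + export clearance + origin terminal + freight + insurance = 36663.36 + 240.70 + 391.89 + 912.83 + 5779.41 + 44.45 = 44032.64
Ad valorem component: 44032.64 × 7% = 3082.28
Specific component: 543 × 2.52 = 1368.36
Import duty = 3082.28 + 1368.36 = 4450.64
Buyer bears: inland to port 240.70 + export clearance 391.89 + origin terminal 912.83 + freight 5779.41 + insurance 44.45 + destination terminal 604.02 + brokerage 373.00 + duty 4450.64 = 12796.94
Landed cost = invoice 36663.36 + 12796.94 = 49460.30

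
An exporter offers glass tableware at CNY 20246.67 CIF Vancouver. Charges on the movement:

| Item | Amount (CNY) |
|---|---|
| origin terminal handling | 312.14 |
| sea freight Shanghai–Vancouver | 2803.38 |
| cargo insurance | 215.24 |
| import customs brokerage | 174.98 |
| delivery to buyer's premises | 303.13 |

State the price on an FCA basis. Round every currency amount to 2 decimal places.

Not relevant to the conversion: delivery, brokerage — on the buyer under both terms; not part of either seller's price.
From CIF to FCA, the seller no longer bears: origin terminal, freight, insurance.
FCA price = 20246.67 − 312.14 − 2803.38 − 215.24 = 16915.91

FCA price: CNY 16915.91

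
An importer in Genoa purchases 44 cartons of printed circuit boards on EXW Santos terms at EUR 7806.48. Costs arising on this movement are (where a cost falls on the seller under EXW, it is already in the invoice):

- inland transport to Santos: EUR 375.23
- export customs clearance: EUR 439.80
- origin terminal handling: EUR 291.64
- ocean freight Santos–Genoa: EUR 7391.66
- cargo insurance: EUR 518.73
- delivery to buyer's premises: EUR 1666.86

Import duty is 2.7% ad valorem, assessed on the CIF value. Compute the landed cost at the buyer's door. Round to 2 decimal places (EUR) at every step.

EXW: the seller makes goods available at their premises; the buyer bears all onward costs.
CIF value = EXW price + inland to port + export clearance + origin terminal + freight + insurance = 7806.48 + 375.23 + 439.80 + 291.64 + 7391.66 + 518.73 = 16823.54
Import duty = 16823.54 × 2.7% = 454.24
Buyer bears: inland to port 375.23 + export clearance 439.80 + origin terminal 291.64 + freight 7391.66 + insurance 518.73 + delivery 1666.86 + duty 454.24 = 11138.16
Landed cost = invoice 7806.48 + 11138.16 = 18944.64

Total landed cost: EUR 18944.64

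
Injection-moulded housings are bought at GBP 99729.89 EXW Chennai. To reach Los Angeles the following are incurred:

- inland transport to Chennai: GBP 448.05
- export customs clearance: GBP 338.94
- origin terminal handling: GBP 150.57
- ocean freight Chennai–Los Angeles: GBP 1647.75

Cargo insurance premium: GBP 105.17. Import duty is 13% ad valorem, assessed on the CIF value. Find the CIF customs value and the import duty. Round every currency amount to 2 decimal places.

CIF = EXW price + pre-shipment costs + freight + insurance
CIF = 99729.89 + 448.05 + 338.94 + 150.57 + 1647.75 + 105.17 = 102420.37
Import duty = 102420.37 × 13% = 13314.65

CIF value: GBP 102420.37; import duty: GBP 13314.65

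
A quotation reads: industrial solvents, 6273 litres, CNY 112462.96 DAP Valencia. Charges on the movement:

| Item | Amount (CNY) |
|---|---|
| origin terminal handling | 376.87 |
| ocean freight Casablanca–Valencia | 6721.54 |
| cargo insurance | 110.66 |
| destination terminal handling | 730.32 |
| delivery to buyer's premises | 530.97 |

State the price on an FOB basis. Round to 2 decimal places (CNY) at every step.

FOB price: CNY 104369.47

Not relevant to the conversion: origin terminal — on the seller under both DAP and FOB; already in the DAP price and stays in the FOB price.
From DAP to FOB, the seller no longer bears: freight, insurance, destination terminal, delivery.
FOB price = 112462.96 − 6721.54 − 110.66 − 730.32 − 530.97 = 104369.47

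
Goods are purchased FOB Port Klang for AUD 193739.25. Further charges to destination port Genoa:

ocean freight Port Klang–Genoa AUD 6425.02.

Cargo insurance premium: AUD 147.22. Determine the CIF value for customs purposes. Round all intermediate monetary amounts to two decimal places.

CIF = FOB price + freight + insurance
CIF = 193739.25 + 6425.02 + 147.22 = 200311.49

CIF value: AUD 200311.49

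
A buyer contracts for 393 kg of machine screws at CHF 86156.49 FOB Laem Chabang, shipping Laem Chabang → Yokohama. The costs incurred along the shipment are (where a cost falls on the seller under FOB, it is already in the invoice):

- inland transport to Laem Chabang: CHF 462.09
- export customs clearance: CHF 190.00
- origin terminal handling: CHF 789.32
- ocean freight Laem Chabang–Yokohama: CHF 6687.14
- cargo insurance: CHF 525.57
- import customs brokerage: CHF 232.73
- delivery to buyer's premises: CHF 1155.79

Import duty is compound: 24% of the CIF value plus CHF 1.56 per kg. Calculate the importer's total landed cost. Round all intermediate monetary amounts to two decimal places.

Total landed cost: CHF 117779.41

FOB: the seller bears costs until goods are on board at the origin port; the buyer bears freight, insurance and all costs thereafter.
Already in the invoice (seller's account under FOB): inland to port, export clearance, origin terminal — exclude.
CIF value = FOB price + freight + insurance = 86156.49 + 6687.14 + 525.57 = 93369.20
Ad valorem component: 93369.20 × 24% = 22408.61
Specific component: 393 × 1.56 = 613.08
Import duty = 22408.61 + 613.08 = 23021.69
Buyer bears: freight 6687.14 + insurance 525.57 + brokerage 232.73 + delivery 1155.79 + duty 23021.69 = 31622.92
Landed cost = invoice 86156.49 + 31622.92 = 117779.41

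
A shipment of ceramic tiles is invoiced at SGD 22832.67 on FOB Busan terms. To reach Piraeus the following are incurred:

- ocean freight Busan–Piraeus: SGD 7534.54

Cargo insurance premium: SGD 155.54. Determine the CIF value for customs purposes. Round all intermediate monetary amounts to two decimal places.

CIF = FOB price + freight + insurance
CIF = 22832.67 + 7534.54 + 155.54 = 30522.75

CIF value: SGD 30522.75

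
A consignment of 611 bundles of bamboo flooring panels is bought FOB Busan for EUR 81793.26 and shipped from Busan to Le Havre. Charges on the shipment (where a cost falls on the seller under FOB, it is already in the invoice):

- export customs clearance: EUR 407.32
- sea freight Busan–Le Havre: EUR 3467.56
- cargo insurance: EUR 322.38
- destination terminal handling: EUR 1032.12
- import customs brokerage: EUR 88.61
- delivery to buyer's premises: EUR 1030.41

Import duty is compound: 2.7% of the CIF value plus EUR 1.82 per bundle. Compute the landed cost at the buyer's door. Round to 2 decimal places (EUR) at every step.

FOB: the seller bears costs until goods are on board at the origin port; the buyer bears freight, insurance and all costs thereafter.
Already in the invoice (seller's account under FOB): export clearance — exclude.
CIF value = FOB price + freight + insurance = 81793.26 + 3467.56 + 322.38 = 85583.20
Ad valorem component: 85583.20 × 2.7% = 2310.75
Specific component: 611 × 1.82 = 1112.02
Import duty = 2310.75 + 1112.02 = 3422.77
Buyer bears: freight 3467.56 + insurance 322.38 + destination terminal 1032.12 + brokerage 88.61 + delivery 1030.41 + duty 3422.77 = 9363.85
Landed cost = invoice 81793.26 + 9363.85 = 91157.11

Total landed cost: EUR 91157.11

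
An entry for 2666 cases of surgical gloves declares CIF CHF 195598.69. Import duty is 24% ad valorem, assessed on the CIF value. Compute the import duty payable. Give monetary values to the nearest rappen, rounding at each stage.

Import duty: CHF 46943.69

Import duty = 195598.69 × 24% = 46943.69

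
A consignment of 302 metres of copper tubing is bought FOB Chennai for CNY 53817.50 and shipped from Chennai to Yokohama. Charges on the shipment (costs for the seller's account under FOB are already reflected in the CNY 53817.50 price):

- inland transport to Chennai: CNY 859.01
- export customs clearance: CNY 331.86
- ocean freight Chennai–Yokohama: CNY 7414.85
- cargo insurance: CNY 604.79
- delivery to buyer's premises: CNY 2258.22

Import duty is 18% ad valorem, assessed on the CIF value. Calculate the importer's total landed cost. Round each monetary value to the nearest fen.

Total landed cost: CNY 75226.05

FOB: the seller bears costs until goods are on board at the origin port; the buyer bears freight, insurance and all costs thereafter.
Already in the invoice (seller's account under FOB): inland to port, export clearance — exclude.
CIF value = FOB price + freight + insurance = 53817.50 + 7414.85 + 604.79 = 61837.14
Import duty = 61837.14 × 18% = 11130.69
Buyer bears: freight 7414.85 + insurance 604.79 + delivery 2258.22 + duty 11130.69 = 21408.55
Landed cost = invoice 53817.50 + 21408.55 = 75226.05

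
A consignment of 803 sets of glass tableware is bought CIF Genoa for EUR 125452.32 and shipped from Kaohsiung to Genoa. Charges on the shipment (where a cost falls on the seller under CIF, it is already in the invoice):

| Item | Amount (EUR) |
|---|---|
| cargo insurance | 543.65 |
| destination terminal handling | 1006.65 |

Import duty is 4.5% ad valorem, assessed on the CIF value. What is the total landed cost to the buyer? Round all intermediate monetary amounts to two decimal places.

Total landed cost: EUR 132104.32

CIF: the seller pays costs through ocean freight and marine insurance to the destination port.
Already in the invoice (seller's account under CIF): insurance — exclude.
The CIF price already equals the CIF value: 125452.32
Import duty = 125452.32 × 4.5% = 5645.35
Buyer bears: destination terminal 1006.65 + duty 5645.35 = 6652.00
Landed cost = invoice 125452.32 + 6652.00 = 132104.32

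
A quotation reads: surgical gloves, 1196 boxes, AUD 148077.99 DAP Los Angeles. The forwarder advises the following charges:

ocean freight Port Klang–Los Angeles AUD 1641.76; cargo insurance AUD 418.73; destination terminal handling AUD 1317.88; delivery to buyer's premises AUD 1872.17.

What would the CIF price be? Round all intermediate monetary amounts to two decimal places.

CIF price: AUD 144887.94

Not relevant to the conversion: freight, insurance — on the seller under both DAP and CIF; already in the DAP price and stays in the CIF price.
From DAP to CIF, the seller no longer bears: destination terminal, delivery.
CIF price = 148077.99 − 1317.88 − 1872.17 = 144887.94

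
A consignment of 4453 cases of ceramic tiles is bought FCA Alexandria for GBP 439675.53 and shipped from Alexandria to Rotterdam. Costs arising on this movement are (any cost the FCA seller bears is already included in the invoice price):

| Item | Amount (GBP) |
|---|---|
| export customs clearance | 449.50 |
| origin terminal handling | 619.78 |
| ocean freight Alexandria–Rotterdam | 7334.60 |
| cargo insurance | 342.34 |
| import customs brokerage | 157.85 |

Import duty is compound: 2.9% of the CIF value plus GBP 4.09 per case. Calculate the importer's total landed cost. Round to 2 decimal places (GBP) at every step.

FCA: the seller delivers export-cleared goods to the carrier; the buyer bears costs from that point.
Already in the invoice (seller's account under FCA): export clearance — exclude.
CIF value = FCA price + origin terminal + freight + insurance = 439675.53 + 619.78 + 7334.60 + 342.34 = 447972.25
Ad valorem component: 447972.25 × 2.9% = 12991.20
Specific component: 4453 × 4.09 = 18212.77
Import duty = 12991.20 + 18212.77 = 31203.97
Buyer bears: origin terminal 619.78 + freight 7334.60 + insurance 342.34 + brokerage 157.85 + duty 31203.97 = 39658.54
Landed cost = invoice 439675.53 + 39658.54 = 479334.07

Total landed cost: GBP 479334.07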